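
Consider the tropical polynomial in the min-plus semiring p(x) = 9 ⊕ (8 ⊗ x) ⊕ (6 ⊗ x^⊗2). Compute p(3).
p(3) = 9

A tropical monomial a ⊗ x^⊗i evaluates to a + i · x. Evaluating each term at x = 3:
  Term 0 contributes 9 + 0 · 3 = 9
  Term 1 contributes 8 + 1 · 3 = 11
  Term 2 contributes 6 + 2 · 3 = 12
p(3) = ⊕ of these = min[9, 11, 12] = 9.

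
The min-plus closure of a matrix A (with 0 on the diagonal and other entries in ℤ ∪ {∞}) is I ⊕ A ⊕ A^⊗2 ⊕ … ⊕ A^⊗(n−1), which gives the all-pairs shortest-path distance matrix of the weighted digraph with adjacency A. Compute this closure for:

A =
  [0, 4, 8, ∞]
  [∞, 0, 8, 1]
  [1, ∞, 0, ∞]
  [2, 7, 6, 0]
Closure =
  [0, 4, 8, 5]
  [3, 0, 7, 1]
  [1, 5, 0, 6]
  [2, 6, 6, 0]

This is the Floyd-Warshall all-pairs shortest-path computation. For each intermediate vertex k = 0, 1, …, 3, update dist[i][j] ← min(dist[i][j], dist[i][k] + dist[k][j]). The final matrix gives, for each (i, j), the minimum total weight of any directed path from i to j (possibly empty when i = j).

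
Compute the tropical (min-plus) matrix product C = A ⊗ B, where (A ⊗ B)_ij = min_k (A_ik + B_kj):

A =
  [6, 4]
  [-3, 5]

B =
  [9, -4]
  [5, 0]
A ⊗ B =
  [9, 2]
  [6, -7]

Apply the min-plus product entry-by-entry:
  C[0][0] = min over k of (A[0][0] + B[0][0] = 6 + 9 = 15, A[0][1] + B[1][0] = 4 + 5 = 9) = 9 (attained at k = 1)
  C[0][1] = min over k of (A[0][0] + B[0][1] = 6 + -4 = 2, A[0][1] + B[1][1] = 4 + 0 = 4) = 2 (attained at k = 0)
  C[1][0] = min over k of (A[1][0] + B[0][0] = -3 + 9 = 6, A[1][1] + B[1][0] = 5 + 5 = 10) = 6 (attained at k = 0)
  C[1][1] = min over k of (A[1][0] + B[0][1] = -3 + -4 = -7, A[1][1] + B[1][1] = 5 + 0 = 5) = -7 (attained at k = 0)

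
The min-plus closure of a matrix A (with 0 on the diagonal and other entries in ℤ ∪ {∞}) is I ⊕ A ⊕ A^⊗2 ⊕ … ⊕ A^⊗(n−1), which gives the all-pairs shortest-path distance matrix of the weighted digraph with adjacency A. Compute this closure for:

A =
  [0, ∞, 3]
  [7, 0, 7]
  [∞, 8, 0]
Closure =
  [0, 11, 3]
  [7, 0, 7]
  [15, 8, 0]

This is the Floyd-Warshall all-pairs shortest-path computation. For each intermediate vertex k = 0, 1, …, 2, update dist[i][j] ← min(dist[i][j], dist[i][k] + dist[k][j]). The final matrix gives, for each (i, j), the minimum total weight of any directed path from i to j (possibly empty when i = j).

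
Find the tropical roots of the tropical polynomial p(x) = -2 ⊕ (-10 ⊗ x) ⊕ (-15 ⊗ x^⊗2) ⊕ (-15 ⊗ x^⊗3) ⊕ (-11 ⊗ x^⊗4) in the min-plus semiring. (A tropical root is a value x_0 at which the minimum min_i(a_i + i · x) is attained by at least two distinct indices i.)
Roots: {-4, 0, 5, 8}

Each tropical root is a break point of the lower envelope of the lines y = a_i + i · x (there are 5 lines, with slopes 0, 1, ..., 4). Only the lines that attain the minimum somewhere contribute to roots; other lines are dominated. Here the surviving (envelope) indices are i = 4, i = 3, i = 2, i = 1, i = 0.
Intersections between consecutive envelope lines give the roots: for adjacent envelope indices i < j the intersection is x = (a_i − a_j) / (j − i). Reading off the sorted break points: {-4, 0, 5, 8}.
Verification: at each break x_0, at least two indices attain the minimum of min_i(a_i + i · x_0).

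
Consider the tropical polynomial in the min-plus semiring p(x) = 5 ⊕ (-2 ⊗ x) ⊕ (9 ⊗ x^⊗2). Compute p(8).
p(8) = 5

A tropical monomial a ⊗ x^⊗i evaluates to a + i · x. Evaluating each term at x = 8:
  Term 0 contributes 5 + 0 · 8 = 5
  Term 1 contributes -2 + 1 · 8 = 6
  Term 2 contributes 9 + 2 · 8 = 25
p(8) = ⊕ of these = min[5, 6, 25] = 5.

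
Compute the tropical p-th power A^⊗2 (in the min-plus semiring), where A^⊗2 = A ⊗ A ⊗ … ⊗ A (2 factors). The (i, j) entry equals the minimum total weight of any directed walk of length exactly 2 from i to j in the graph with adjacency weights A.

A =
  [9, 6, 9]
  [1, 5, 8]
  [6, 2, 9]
A^⊗2 =
  [7, 11, 14]
  [6, 7, 10]
  [3, 7, 10]

Each entry (A^⊗2)_ij equals the minimum over all length-2 walks i = v_0 → v_1 → … → v_2 = j of Σ_t A[v_t][v_{t+1}]. For example, for (i, j) = (0, 2) we minimise over 3 possible intermediate vertex sequences; the minimum is 14, attained along the walk 0 → 1 → 2.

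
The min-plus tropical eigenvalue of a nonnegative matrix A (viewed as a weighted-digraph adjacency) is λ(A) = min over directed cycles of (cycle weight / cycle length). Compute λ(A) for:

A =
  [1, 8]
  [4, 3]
λ(A) = 1

Enumerate directed cycles and compute their means (weight / length). Sample:
  cycle 0 → 0: weight = 1, length = 1, mean = 1/1 ≈ 1.000
  cycle 1 → 1: weight = 3, length = 1, mean = 3/1 ≈ 3.000
  cycle 0 → 1 → 0: weight = 12, length = 2, mean = 12/2 ≈ 6.000
  cycle 1 → 0 → 1: weight = 12, length = 2, mean = 12/2 ≈ 6.000
Minimum mean = 1.000, attained e.g. along the cycle 0 → 0 with weight 1 and length 1. So λ(A) = 1/1 = 1.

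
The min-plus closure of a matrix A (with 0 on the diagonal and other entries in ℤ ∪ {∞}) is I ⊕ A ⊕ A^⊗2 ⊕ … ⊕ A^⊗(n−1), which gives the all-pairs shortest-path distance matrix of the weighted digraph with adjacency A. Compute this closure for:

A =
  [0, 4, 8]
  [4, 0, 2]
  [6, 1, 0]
Closure =
  [0, 4, 6]
  [4, 0, 2]
  [5, 1, 0]

This is the Floyd-Warshall all-pairs shortest-path computation. For each intermediate vertex k = 0, 1, …, 2, update dist[i][j] ← min(dist[i][j], dist[i][k] + dist[k][j]). The final matrix gives, for each (i, j), the minimum total weight of any directed path from i to j (possibly empty when i = j).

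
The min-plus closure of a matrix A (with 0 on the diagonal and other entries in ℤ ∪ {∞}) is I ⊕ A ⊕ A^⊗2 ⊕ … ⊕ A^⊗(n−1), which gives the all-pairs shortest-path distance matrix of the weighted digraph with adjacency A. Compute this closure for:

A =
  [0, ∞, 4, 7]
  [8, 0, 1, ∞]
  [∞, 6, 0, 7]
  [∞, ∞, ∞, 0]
Closure =
  [0, 10, 4, 7]
  [8, 0, 1, 8]
  [14, 6, 0, 7]
  [∞, ∞, ∞, 0]

This is the Floyd-Warshall all-pairs shortest-path computation. For each intermediate vertex k = 0, 1, …, 3, update dist[i][j] ← min(dist[i][j], dist[i][k] + dist[k][j]). The final matrix gives, for each (i, j), the minimum total weight of any directed path from i to j (possibly empty when i = j).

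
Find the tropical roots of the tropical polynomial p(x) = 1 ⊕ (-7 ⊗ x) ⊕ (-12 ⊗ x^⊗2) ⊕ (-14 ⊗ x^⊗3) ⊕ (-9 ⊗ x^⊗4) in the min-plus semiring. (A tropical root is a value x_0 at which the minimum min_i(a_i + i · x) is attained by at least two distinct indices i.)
Roots: {-5, 2, 5, 8}

Each tropical root is a break point of the lower envelope of the lines y = a_i + i · x (there are 5 lines, with slopes 0, 1, ..., 4). Only the lines that attain the minimum somewhere contribute to roots; other lines are dominated. Here the surviving (envelope) indices are i = 4, i = 3, i = 2, i = 1, i = 0.
Intersections between consecutive envelope lines give the roots: for adjacent envelope indices i < j the intersection is x = (a_i − a_j) / (j − i). Reading off the sorted break points: {-5, 2, 5, 8}.
Verification: at each break x_0, at least two indices attain the minimum of min_i(a_i + i · x_0).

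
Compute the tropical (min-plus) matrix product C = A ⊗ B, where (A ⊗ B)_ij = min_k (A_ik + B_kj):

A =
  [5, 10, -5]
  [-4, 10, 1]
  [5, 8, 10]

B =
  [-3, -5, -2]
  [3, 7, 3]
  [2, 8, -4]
A ⊗ B =
  [-3, 0, -9]
  [-7, -9, -6]
  [2, 0, 3]

Apply the min-plus product entry-by-entry:
  C[0][0] = min over k of (A[0][0] + B[0][0] = 5 + -3 = 2, A[0][1] + B[1][0] = 10 + 3 = 13, A[0][2] + B[2][0] = -5 + 2 = -3) = -3 (attained at k = 2)
  C[0][1] = min over k of (A[0][0] + B[0][1] = 5 + -5 = 0, A[0][1] + B[1][1] = 10 + 7 = 17, A[0][2] + B[2][1] = -5 + 8 = 3) = 0 (attained at k = 0)
  C[0][2] = min over k of (A[0][0] + B[0][2] = 5 + -2 = 3, A[0][1] + B[1][2] = 10 + 3 = 13, A[0][2] + B[2][2] = -5 + -4 = -9) = -9 (attained at k = 2)
  C[1][0] = min over k of (A[1][0] + B[0][0] = -4 + -3 = -7, A[1][1] + B[1][0] = 10 + 3 = 13, A[1][2] + B[2][0] = 1 + 2 = 3) = -7 (attained at k = 0)
  C[1][1] = min over k of (A[1][0] + B[0][1] = -4 + -5 = -9, A[1][1] + B[1][1] = 10 + 7 = 17, A[1][2] + B[2][1] = 1 + 8 = 9) = -9 (attained at k = 0)
  C[1][2] = min over k of (A[1][0] + B[0][2] = -4 + -2 = -6, A[1][1] + B[1][2] = 10 + 3 = 13, A[1][2] + B[2][2] = 1 + -4 = -3) = -6 (attained at k = 0)
  C[2][0] = min over k of (A[2][0] + B[0][0] = 5 + -3 = 2, A[2][1] + B[1][0] = 8 + 3 = 11, A[2][2] + B[2][0] = 10 + 2 = 12) = 2 (attained at k = 0)
  C[2][1] = min over k of (A[2][0] + B[0][1] = 5 + -5 = 0, A[2][1] + B[1][1] = 8 + 7 = 15, A[2][2] + B[2][1] = 10 + 8 = 18) = 0 (attained at k = 0)
  C[2][2] = min over k of (A[2][0] + B[0][2] = 5 + -2 = 3, A[2][1] + B[1][2] = 8 + 3 = 11, A[2][2] + B[2][2] = 10 + -4 = 6) = 3 (attained at k = 0)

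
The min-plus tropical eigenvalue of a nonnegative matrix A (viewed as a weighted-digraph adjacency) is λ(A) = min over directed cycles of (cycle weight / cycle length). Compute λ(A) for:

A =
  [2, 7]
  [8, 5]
λ(A) = 2

Enumerate directed cycles and compute their means (weight / length). Sample:
  cycle 0 → 0: weight = 2, length = 1, mean = 2/1 ≈ 2.000
  cycle 1 → 1: weight = 5, length = 1, mean = 5/1 ≈ 5.000
  cycle 0 → 1 → 0: weight = 15, length = 2, mean = 15/2 ≈ 7.500
  cycle 1 → 0 → 1: weight = 15, length = 2, mean = 15/2 ≈ 7.500
Minimum mean = 2.000, attained e.g. along the cycle 0 → 0 with weight 2 and length 1. So λ(A) = 2/1 = 2.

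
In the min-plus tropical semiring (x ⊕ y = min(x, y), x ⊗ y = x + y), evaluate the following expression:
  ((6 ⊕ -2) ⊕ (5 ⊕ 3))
((6 ⊕ -2) ⊕ (5 ⊕ 3)) = -2

Expand innermost to outermost. Recall ⊕ takes the minimum of its arguments and ⊗ takes their sum. Working out the expression ((6 ⊕ -2) ⊕ (5 ⊕ 3)) gives -2.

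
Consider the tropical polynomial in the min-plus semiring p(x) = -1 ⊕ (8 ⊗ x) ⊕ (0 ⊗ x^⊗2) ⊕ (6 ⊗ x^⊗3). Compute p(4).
p(4) = -1

A tropical monomial a ⊗ x^⊗i evaluates to a + i · x. Evaluating each term at x = 4:
  Term 0 contributes -1 + 0 · 4 = -1
  Term 1 contributes 8 + 1 · 4 = 12
  Term 2 contributes 0 + 2 · 4 = 8
  Term 3 contributes 6 + 3 · 4 = 18
p(4) = ⊕ of these = min[-1, 12, 8, 18] = -1.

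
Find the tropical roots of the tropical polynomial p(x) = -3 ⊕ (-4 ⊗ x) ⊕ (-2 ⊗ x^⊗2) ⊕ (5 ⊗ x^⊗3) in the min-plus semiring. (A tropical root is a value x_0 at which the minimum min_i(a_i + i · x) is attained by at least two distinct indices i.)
Roots: {-7, -2, 1}

Each tropical root is a break point of the lower envelope of the lines y = a_i + i · x (there are 4 lines, with slopes 0, 1, ..., 3). Only the lines that attain the minimum somewhere contribute to roots; other lines are dominated. Here the surviving (envelope) indices are i = 3, i = 2, i = 1, i = 0.
Intersections between consecutive envelope lines give the roots: for adjacent envelope indices i < j the intersection is x = (a_i − a_j) / (j − i). Reading off the sorted break points: {-7, -2, 1}.
Verification: at each break x_0, at least two indices attain the minimum of min_i(a_i + i · x_0).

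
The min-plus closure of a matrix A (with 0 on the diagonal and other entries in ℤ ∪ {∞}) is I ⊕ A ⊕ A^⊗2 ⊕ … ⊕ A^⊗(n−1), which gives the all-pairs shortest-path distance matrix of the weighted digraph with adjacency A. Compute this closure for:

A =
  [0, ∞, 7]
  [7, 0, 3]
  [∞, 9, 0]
Closure =
  [0, 16, 7]
  [7, 0, 3]
  [16, 9, 0]

This is the Floyd-Warshall all-pairs shortest-path computation. For each intermediate vertex k = 0, 1, …, 2, update dist[i][j] ← min(dist[i][j], dist[i][k] + dist[k][j]). The final matrix gives, for each (i, j), the minimum total weight of any directed path from i to j (possibly empty when i = j).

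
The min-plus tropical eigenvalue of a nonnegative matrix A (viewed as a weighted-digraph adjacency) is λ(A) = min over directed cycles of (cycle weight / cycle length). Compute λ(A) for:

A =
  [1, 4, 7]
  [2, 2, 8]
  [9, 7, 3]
λ(A) = 1

Enumerate directed cycles and compute their means (weight / length). Sample:
  cycle 0 → 0: weight = 1, length = 1, mean = 1/1 ≈ 1.000
  cycle 1 → 1: weight = 2, length = 1, mean = 2/1 ≈ 2.000
  cycle 2 → 2: weight = 3, length = 1, mean = 3/1 ≈ 3.000
  cycle 0 → 1 → 0: weight = 6, length = 2, mean = 6/2 ≈ 3.000
  cycle 0 → 2 → 0: weight = 16, length = 2, mean = 16/2 ≈ 8.000
  cycle 1 → 0 → 1: weight = 6, length = 2, mean = 6/2 ≈ 3.000
Minimum mean = 1.000, attained e.g. along the cycle 0 → 0 with weight 1 and length 1. So λ(A) = 1/1 = 1.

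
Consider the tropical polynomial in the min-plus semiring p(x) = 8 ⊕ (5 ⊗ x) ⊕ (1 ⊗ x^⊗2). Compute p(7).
p(7) = 8

A tropical monomial a ⊗ x^⊗i evaluates to a + i · x. Evaluating each term at x = 7:
  Term 0 contributes 8 + 0 · 7 = 8
  Term 1 contributes 5 + 1 · 7 = 12
  Term 2 contributes 1 + 2 · 7 = 15
p(7) = ⊕ of these = min[8, 12, 15] = 8.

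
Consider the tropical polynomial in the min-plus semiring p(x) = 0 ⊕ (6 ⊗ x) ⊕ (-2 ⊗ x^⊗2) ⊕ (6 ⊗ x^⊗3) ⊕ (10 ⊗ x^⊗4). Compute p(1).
p(1) = 0

A tropical monomial a ⊗ x^⊗i evaluates to a + i · x. Evaluating each term at x = 1:
  Term 0 contributes 0 + 0 · 1 = 0
  Term 1 contributes 6 + 1 · 1 = 7
  Term 2 contributes -2 + 2 · 1 = 0
  Term 3 contributes 6 + 3 · 1 = 9
  Term 4 contributes 10 + 4 · 1 = 14
p(1) = ⊕ of these = min[0, 7, 0, 9, 14] = 0.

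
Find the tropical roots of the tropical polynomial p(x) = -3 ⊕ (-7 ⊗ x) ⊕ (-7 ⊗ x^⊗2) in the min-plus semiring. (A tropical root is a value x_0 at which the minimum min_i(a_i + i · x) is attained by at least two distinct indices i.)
Roots: {0, 4}

Each tropical root is a break point of the lower envelope of the lines y = a_i + i · x (there are 3 lines, with slopes 0, 1, ..., 2). Only the lines that attain the minimum somewhere contribute to roots; other lines are dominated. Here the surviving (envelope) indices are i = 2, i = 1, i = 0.
Intersections between consecutive envelope lines give the roots: for adjacent envelope indices i < j the intersection is x = (a_i − a_j) / (j − i). Reading off the sorted break points: {0, 4}.
Verification: at each break x_0, at least two indices attain the minimum of min_i(a_i + i · x_0).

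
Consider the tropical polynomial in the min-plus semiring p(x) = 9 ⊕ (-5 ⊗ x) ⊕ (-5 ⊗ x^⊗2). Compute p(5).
p(5) = 0

A tropical monomial a ⊗ x^⊗i evaluates to a + i · x. Evaluating each term at x = 5:
  Term 0 contributes 9 + 0 · 5 = 9
  Term 1 contributes -5 + 1 · 5 = 0
  Term 2 contributes -5 + 2 · 5 = 5
p(5) = ⊕ of these = min[9, 0, 5] = 0.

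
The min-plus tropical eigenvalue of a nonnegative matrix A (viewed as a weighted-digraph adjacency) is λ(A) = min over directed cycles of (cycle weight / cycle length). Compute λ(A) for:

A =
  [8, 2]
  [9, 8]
λ(A) = 11/2

Enumerate directed cycles and compute their means (weight / length). Sample:
  cycle 0 → 0: weight = 8, length = 1, mean = 8/1 ≈ 8.000
  cycle 1 → 1: weight = 8, length = 1, mean = 8/1 ≈ 8.000
  cycle 0 → 1 → 0: weight = 11, length = 2, mean = 11/2 ≈ 5.500
  cycle 1 → 0 → 1: weight = 11, length = 2, mean = 11/2 ≈ 5.500
Minimum mean = 5.500, attained e.g. along the cycle 0 → 1 → 0 with weight 11 and length 2. So λ(A) = 11/2 = 11/2.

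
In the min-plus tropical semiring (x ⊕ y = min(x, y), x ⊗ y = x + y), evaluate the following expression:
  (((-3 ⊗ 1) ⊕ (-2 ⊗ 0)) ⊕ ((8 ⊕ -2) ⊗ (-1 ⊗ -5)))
(((-3 ⊗ 1) ⊕ (-2 ⊗ 0)) ⊕ ((8 ⊕ -2) ⊗ (-1 ⊗ -5))) = -8

Expand innermost to outermost. Recall ⊕ takes the minimum of its arguments and ⊗ takes their sum. Working out the expression (((-3 ⊗ 1) ⊕ (-2 ⊗ 0)) ⊕ ((8 ⊕ -2) ⊗ (-1 ⊗ -5))) gives -8.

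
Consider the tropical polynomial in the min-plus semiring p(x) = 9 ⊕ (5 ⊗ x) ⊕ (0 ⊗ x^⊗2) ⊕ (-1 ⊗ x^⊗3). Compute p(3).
p(3) = 6

A tropical monomial a ⊗ x^⊗i evaluates to a + i · x. Evaluating each term at x = 3:
  Term 0 contributes 9 + 0 · 3 = 9
  Term 1 contributes 5 + 1 · 3 = 8
  Term 2 contributes 0 + 2 · 3 = 6
  Term 3 contributes -1 + 3 · 3 = 8
p(3) = ⊕ of these = min[9, 8, 6, 8] = 6.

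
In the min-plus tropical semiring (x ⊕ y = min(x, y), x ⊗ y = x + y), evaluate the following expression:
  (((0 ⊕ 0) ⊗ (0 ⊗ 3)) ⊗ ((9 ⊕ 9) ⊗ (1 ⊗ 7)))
(((0 ⊕ 0) ⊗ (0 ⊗ 3)) ⊗ ((9 ⊕ 9) ⊗ (1 ⊗ 7))) = 20

Expand innermost to outermost. Recall ⊕ takes the minimum of its arguments and ⊗ takes their sum. Working out the expression (((0 ⊕ 0) ⊗ (0 ⊗ 3)) ⊗ ((9 ⊕ 9) ⊗ (1 ⊗ 7))) gives 20.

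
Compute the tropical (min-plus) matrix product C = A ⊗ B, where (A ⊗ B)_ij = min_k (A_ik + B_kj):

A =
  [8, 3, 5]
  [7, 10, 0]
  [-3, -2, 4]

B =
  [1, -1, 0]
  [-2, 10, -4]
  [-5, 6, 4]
A ⊗ B =
  [0, 7, -1]
  [-5, 6, 4]
  [-4, -4, -6]

Apply the min-plus product entry-by-entry:
  C[0][0] = min over k of (A[0][0] + B[0][0] = 8 + 1 = 9, A[0][1] + B[1][0] = 3 + -2 = 1, A[0][2] + B[2][0] = 5 + -5 = 0) = 0 (attained at k = 2)
  C[0][1] = min over k of (A[0][0] + B[0][1] = 8 + -1 = 7, A[0][1] + B[1][1] = 3 + 10 = 13, A[0][2] + B[2][1] = 5 + 6 = 11) = 7 (attained at k = 0)
  C[0][2] = min over k of (A[0][0] + B[0][2] = 8 + 0 = 8, A[0][1] + B[1][2] = 3 + -4 = -1, A[0][2] + B[2][2] = 5 + 4 = 9) = -1 (attained at k = 1)
  C[1][0] = min over k of (A[1][0] + B[0][0] = 7 + 1 = 8, A[1][1] + B[1][0] = 10 + -2 = 8, A[1][2] + B[2][0] = 0 + -5 = -5) = -5 (attained at k = 2)
  C[1][1] = min over k of (A[1][0] + B[0][1] = 7 + -1 = 6, A[1][1] + B[1][1] = 10 + 10 = 20, A[1][2] + B[2][1] = 0 + 6 = 6) = 6 (attained at k = 0)
  C[1][2] = min over k of (A[1][0] + B[0][2] = 7 + 0 = 7, A[1][1] + B[1][2] = 10 + -4 = 6, A[1][2] + B[2][2] = 0 + 4 = 4) = 4 (attained at k = 2)
  C[2][0] = min over k of (A[2][0] + B[0][0] = -3 + 1 = -2, A[2][1] + B[1][0] = -2 + -2 = -4, A[2][2] + B[2][0] = 4 + -5 = -1) = -4 (attained at k = 1)
  C[2][1] = min over k of (A[2][0] + B[0][1] = -3 + -1 = -4, A[2][1] + B[1][1] = -2 + 10 = 8, A[2][2] + B[2][1] = 4 + 6 = 10) = -4 (attained at k = 0)
  C[2][2] = min over k of (A[2][0] + B[0][2] = -3 + 0 = -3, A[2][1] + B[1][2] = -2 + -4 = -6, A[2][2] + B[2][2] = 4 + 4 = 8) = -6 (attained at k = 1)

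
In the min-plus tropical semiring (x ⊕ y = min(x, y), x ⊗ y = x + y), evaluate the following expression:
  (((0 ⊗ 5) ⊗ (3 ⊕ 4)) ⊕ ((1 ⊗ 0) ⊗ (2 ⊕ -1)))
(((0 ⊗ 5) ⊗ (3 ⊕ 4)) ⊕ ((1 ⊗ 0) ⊗ (2 ⊕ -1))) = 0

Expand innermost to outermost. Recall ⊕ takes the minimum of its arguments and ⊗ takes their sum. Working out the expression (((0 ⊗ 5) ⊗ (3 ⊕ 4)) ⊕ ((1 ⊗ 0) ⊗ (2 ⊕ -1))) gives 0.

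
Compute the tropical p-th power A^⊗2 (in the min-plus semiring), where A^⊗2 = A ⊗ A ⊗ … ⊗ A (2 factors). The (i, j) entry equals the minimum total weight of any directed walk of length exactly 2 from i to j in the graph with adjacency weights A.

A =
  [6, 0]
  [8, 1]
A^⊗2 =
  [8, 1]
  [9, 2]

Each entry (A^⊗2)_ij equals the minimum over all length-2 walks i = v_0 → v_1 → … → v_2 = j of Σ_t A[v_t][v_{t+1}]. For example, for (i, j) = (0, 1) we minimise over 2 possible intermediate vertex sequences; the minimum is 1, attained along the walk 0 → 1 → 1.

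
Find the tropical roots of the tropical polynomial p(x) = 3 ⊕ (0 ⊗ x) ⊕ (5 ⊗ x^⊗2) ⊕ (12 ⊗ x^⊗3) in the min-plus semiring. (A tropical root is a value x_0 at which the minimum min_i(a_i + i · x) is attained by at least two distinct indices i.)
Roots: {-7, -5, 3}

Each tropical root is a break point of the lower envelope of the lines y = a_i + i · x (there are 4 lines, with slopes 0, 1, ..., 3). Only the lines that attain the minimum somewhere contribute to roots; other lines are dominated. Here the surviving (envelope) indices are i = 3, i = 2, i = 1, i = 0.
Intersections between consecutive envelope lines give the roots: for adjacent envelope indices i < j the intersection is x = (a_i − a_j) / (j − i). Reading off the sorted break points: {-7, -5, 3}.
Verification: at each break x_0, at least two indices attain the minimum of min_i(a_i + i · x_0).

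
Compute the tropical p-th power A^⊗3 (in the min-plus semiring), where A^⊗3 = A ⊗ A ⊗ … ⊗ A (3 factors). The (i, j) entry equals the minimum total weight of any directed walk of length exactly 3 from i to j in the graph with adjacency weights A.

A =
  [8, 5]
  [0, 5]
A^⊗3 =
  [10, 10]
  [5, 10]

Each entry (A^⊗3)_ij equals the minimum over all length-3 walks i = v_0 → v_1 → … → v_3 = j of Σ_t A[v_t][v_{t+1}]. For example, for (i, j) = (0, 1) we minimise over 4 possible intermediate vertex sequences; the minimum is 10, attained along the walk 0 → 1 → 0 → 1.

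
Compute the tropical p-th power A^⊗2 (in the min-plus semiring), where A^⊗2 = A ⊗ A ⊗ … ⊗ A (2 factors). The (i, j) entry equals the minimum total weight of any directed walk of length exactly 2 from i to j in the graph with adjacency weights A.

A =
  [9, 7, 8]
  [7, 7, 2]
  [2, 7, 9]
A^⊗2 =
  [10, 14, 9]
  [4, 9, 9]
  [11, 9, 9]

Each entry (A^⊗2)_ij equals the minimum over all length-2 walks i = v_0 → v_1 → … → v_2 = j of Σ_t A[v_t][v_{t+1}]. For example, for (i, j) = (0, 2) we minimise over 3 possible intermediate vertex sequences; the minimum is 9, attained along the walk 0 → 1 → 2.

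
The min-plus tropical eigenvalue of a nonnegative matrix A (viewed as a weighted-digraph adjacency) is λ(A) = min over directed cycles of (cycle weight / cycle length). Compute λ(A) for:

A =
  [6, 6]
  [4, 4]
λ(A) = 4

Enumerate directed cycles and compute their means (weight / length). Sample:
  cycle 0 → 0: weight = 6, length = 1, mean = 6/1 ≈ 6.000
  cycle 1 → 1: weight = 4, length = 1, mean = 4/1 ≈ 4.000
  cycle 0 → 1 → 0: weight = 10, length = 2, mean = 10/2 ≈ 5.000
  cycle 1 → 0 → 1: weight = 10, length = 2, mean = 10/2 ≈ 5.000
Minimum mean = 4.000, attained e.g. along the cycle 1 → 1 with weight 4 and length 1. So λ(A) = 4/1 = 4.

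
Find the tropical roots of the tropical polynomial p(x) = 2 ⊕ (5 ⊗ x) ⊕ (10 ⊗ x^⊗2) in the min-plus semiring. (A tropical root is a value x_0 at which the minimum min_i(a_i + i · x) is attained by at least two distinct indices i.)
Roots: {-5, -3}

Each tropical root is a break point of the lower envelope of the lines y = a_i + i · x (there are 3 lines, with slopes 0, 1, ..., 2). Only the lines that attain the minimum somewhere contribute to roots; other lines are dominated. Here the surviving (envelope) indices are i = 2, i = 1, i = 0.
Intersections between consecutive envelope lines give the roots: for adjacent envelope indices i < j the intersection is x = (a_i − a_j) / (j − i). Reading off the sorted break points: {-5, -3}.
Verification: at each break x_0, at least two indices attain the minimum of min_i(a_i + i · x_0).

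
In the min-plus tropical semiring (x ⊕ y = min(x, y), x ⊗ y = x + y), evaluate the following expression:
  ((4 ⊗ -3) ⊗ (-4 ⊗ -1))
((4 ⊗ -3) ⊗ (-4 ⊗ -1)) = -4

Expand innermost to outermost. Recall ⊕ takes the minimum of its arguments and ⊗ takes their sum. Working out the expression ((4 ⊗ -3) ⊗ (-4 ⊗ -1)) gives -4.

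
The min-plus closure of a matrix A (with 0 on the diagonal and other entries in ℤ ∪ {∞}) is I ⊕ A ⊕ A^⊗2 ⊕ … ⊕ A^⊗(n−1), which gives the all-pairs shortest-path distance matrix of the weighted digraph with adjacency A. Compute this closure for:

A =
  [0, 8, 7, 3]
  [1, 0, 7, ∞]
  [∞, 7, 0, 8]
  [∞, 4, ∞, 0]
Closure =
  [0, 7, 7, 3]
  [1, 0, 7, 4]
  [8, 7, 0, 8]
  [5, 4, 11, 0]

This is the Floyd-Warshall all-pairs shortest-path computation. For each intermediate vertex k = 0, 1, …, 3, update dist[i][j] ← min(dist[i][j], dist[i][k] + dist[k][j]). The final matrix gives, for each (i, j), the minimum total weight of any directed path from i to j (possibly empty when i = j).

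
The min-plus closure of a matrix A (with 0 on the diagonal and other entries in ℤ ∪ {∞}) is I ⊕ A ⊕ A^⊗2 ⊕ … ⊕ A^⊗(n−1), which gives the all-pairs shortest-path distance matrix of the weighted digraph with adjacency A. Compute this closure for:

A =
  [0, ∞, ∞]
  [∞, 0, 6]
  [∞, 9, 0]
Closure =
  [0, ∞, ∞]
  [∞, 0, 6]
  [∞, 9, 0]

This is the Floyd-Warshall all-pairs shortest-path computation. For each intermediate vertex k = 0, 1, …, 2, update dist[i][j] ← min(dist[i][j], dist[i][k] + dist[k][j]). The final matrix gives, for each (i, j), the minimum total weight of any directed path from i to j (possibly empty when i = j).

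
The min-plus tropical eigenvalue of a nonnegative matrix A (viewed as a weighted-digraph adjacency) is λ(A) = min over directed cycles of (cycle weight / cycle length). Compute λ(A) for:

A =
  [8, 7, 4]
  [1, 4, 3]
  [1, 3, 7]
λ(A) = 5/2

Enumerate directed cycles and compute their means (weight / length). Sample:
  cycle 0 → 0: weight = 8, length = 1, mean = 8/1 ≈ 8.000
  cycle 1 → 1: weight = 4, length = 1, mean = 4/1 ≈ 4.000
  cycle 2 → 2: weight = 7, length = 1, mean = 7/1 ≈ 7.000
  cycle 0 → 1 → 0: weight = 8, length = 2, mean = 8/2 ≈ 4.000
  cycle 0 → 2 → 0: weight = 5, length = 2, mean = 5/2 ≈ 2.500
  cycle 1 → 0 → 1: weight = 8, length = 2, mean = 8/2 ≈ 4.000
Minimum mean = 2.500, attained e.g. along the cycle 0 → 2 → 0 with weight 5 and length 2. So λ(A) = 5/2 = 5/2.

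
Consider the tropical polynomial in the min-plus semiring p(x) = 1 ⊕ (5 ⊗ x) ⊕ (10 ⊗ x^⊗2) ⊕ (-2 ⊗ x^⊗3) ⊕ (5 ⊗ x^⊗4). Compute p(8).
p(8) = 1

A tropical monomial a ⊗ x^⊗i evaluates to a + i · x. Evaluating each term at x = 8:
  Term 0 contributes 1 + 0 · 8 = 1
  Term 1 contributes 5 + 1 · 8 = 13
  Term 2 contributes 10 + 2 · 8 = 26
  Term 3 contributes -2 + 3 · 8 = 22
  Term 4 contributes 5 + 4 · 8 = 37
p(8) = ⊕ of these = min[1, 13, 26, 22, 37] = 1.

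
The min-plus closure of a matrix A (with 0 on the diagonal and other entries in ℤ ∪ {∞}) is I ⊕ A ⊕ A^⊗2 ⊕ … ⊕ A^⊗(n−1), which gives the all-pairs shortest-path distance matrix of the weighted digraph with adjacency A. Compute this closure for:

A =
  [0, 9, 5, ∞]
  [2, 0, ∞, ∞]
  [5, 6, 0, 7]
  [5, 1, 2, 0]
Closure =
  [0, 9, 5, 12]
  [2, 0, 7, 14]
  [5, 6, 0, 7]
  [3, 1, 2, 0]

This is the Floyd-Warshall all-pairs shortest-path computation. For each intermediate vertex k = 0, 1, …, 3, update dist[i][j] ← min(dist[i][j], dist[i][k] + dist[k][j]). The final matrix gives, for each (i, j), the minimum total weight of any directed path from i to j (possibly empty when i = j).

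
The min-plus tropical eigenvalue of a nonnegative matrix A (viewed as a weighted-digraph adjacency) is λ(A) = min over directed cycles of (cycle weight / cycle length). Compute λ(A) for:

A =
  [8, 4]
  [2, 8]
λ(A) = 3

Enumerate directed cycles and compute their means (weight / length). Sample:
  cycle 0 → 0: weight = 8, length = 1, mean = 8/1 ≈ 8.000
  cycle 1 → 1: weight = 8, length = 1, mean = 8/1 ≈ 8.000
  cycle 0 → 1 → 0: weight = 6, length = 2, mean = 6/2 ≈ 3.000
  cycle 1 → 0 → 1: weight = 6, length = 2, mean = 6/2 ≈ 3.000
Minimum mean = 3.000, attained e.g. along the cycle 0 → 1 → 0 with weight 6 and length 2. So λ(A) = 6/2 = 3.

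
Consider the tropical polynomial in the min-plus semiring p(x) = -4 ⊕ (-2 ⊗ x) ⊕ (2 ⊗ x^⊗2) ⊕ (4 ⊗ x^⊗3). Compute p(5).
p(5) = -4

A tropical monomial a ⊗ x^⊗i evaluates to a + i · x. Evaluating each term at x = 5:
  Term 0 contributes -4 + 0 · 5 = -4
  Term 1 contributes -2 + 1 · 5 = 3
  Term 2 contributes 2 + 2 · 5 = 12
  Term 3 contributes 4 + 3 · 5 = 19
p(5) = ⊕ of these = min[-4, 3, 12, 19] = -4.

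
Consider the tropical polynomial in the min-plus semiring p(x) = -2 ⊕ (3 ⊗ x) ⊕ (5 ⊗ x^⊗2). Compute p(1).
p(1) = -2

A tropical monomial a ⊗ x^⊗i evaluates to a + i · x. Evaluating each term at x = 1:
  Term 0 contributes -2 + 0 · 1 = -2
  Term 1 contributes 3 + 1 · 1 = 4
  Term 2 contributes 5 + 2 · 1 = 7
p(1) = ⊕ of these = min[-2, 4, 7] = -2.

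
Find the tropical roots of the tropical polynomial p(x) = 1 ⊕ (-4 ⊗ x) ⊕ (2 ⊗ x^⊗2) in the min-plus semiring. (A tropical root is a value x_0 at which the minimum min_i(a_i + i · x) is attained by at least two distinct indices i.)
Roots: {-6, 5}

Each tropical root is a break point of the lower envelope of the lines y = a_i + i · x (there are 3 lines, with slopes 0, 1, ..., 2). Only the lines that attain the minimum somewhere contribute to roots; other lines are dominated. Here the surviving (envelope) indices are i = 2, i = 1, i = 0.
Intersections between consecutive envelope lines give the roots: for adjacent envelope indices i < j the intersection is x = (a_i − a_j) / (j − i). Reading off the sorted break points: {-6, 5}.
Verification: at each break x_0, at least two indices attain the minimum of min_i(a_i + i · x_0).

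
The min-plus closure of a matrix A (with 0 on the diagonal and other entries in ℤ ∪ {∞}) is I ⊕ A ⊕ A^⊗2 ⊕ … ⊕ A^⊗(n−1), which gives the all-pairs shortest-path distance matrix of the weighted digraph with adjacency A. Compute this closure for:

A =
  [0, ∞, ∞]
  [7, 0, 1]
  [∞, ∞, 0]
Closure =
  [0, ∞, ∞]
  [7, 0, 1]
  [∞, ∞, 0]

This is the Floyd-Warshall all-pairs shortest-path computation. For each intermediate vertex k = 0, 1, …, 2, update dist[i][j] ← min(dist[i][j], dist[i][k] + dist[k][j]). The final matrix gives, for each (i, j), the minimum total weight of any directed path from i to j (possibly empty when i = j).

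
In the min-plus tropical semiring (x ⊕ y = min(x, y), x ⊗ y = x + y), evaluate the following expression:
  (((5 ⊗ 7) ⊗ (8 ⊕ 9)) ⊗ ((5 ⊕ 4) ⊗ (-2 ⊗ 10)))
(((5 ⊗ 7) ⊗ (8 ⊕ 9)) ⊗ ((5 ⊕ 4) ⊗ (-2 ⊗ 10))) = 32

Expand innermost to outermost. Recall ⊕ takes the minimum of its arguments and ⊗ takes their sum. Working out the expression (((5 ⊗ 7) ⊗ (8 ⊕ 9)) ⊗ ((5 ⊕ 4) ⊗ (-2 ⊗ 10))) gives 32.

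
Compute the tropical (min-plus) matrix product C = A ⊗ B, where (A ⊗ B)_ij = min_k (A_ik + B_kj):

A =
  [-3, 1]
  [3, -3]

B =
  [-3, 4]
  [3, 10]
A ⊗ B =
  [-6, 1]
  [0, 7]

Apply the min-plus product entry-by-entry:
  C[0][0] = min over k of (A[0][0] + B[0][0] = -3 + -3 = -6, A[0][1] + B[1][0] = 1 + 3 = 4) = -6 (attained at k = 0)
  C[0][1] = min over k of (A[0][0] + B[0][1] = -3 + 4 = 1, A[0][1] + B[1][1] = 1 + 10 = 11) = 1 (attained at k = 0)
  C[1][0] = min over k of (A[1][0] + B[0][0] = 3 + -3 = 0, A[1][1] + B[1][0] = -3 + 3 = 0) = 0 (attained at k = 0)
  C[1][1] = min over k of (A[1][0] + B[0][1] = 3 + 4 = 7, A[1][1] + B[1][1] = -3 + 10 = 7) = 7 (attained at k = 0)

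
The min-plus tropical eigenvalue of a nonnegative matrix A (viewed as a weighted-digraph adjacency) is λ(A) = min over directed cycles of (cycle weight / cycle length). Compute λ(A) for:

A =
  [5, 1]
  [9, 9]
λ(A) = 5

Enumerate directed cycles and compute their means (weight / length). Sample:
  cycle 0 → 0: weight = 5, length = 1, mean = 5/1 ≈ 5.000
  cycle 1 → 1: weight = 9, length = 1, mean = 9/1 ≈ 9.000
  cycle 0 → 1 → 0: weight = 10, length = 2, mean = 10/2 ≈ 5.000
  cycle 1 → 0 → 1: weight = 10, length = 2, mean = 10/2 ≈ 5.000
Minimum mean = 5.000, attained e.g. along the cycle 0 → 0 with weight 5 and length 1. So λ(A) = 5/1 = 5.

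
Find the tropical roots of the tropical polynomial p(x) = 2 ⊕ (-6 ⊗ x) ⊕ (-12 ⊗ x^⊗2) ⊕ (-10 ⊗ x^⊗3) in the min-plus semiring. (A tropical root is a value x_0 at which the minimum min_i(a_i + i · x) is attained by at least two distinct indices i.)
Roots: {-2, 6, 8}

Each tropical root is a break point of the lower envelope of the lines y = a_i + i · x (there are 4 lines, with slopes 0, 1, ..., 3). Only the lines that attain the minimum somewhere contribute to roots; other lines are dominated. Here the surviving (envelope) indices are i = 3, i = 2, i = 1, i = 0.
Intersections between consecutive envelope lines give the roots: for adjacent envelope indices i < j the intersection is x = (a_i − a_j) / (j − i). Reading off the sorted break points: {-2, 6, 8}.
Verification: at each break x_0, at least two indices attain the minimum of min_i(a_i + i · x_0).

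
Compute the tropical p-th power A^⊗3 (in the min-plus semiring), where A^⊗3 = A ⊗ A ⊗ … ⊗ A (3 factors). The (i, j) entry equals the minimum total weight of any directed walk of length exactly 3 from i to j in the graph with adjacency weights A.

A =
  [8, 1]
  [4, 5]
A^⊗3 =
  [10, 6]
  [9, 10]

Each entry (A^⊗3)_ij equals the minimum over all length-3 walks i = v_0 → v_1 → … → v_3 = j of Σ_t A[v_t][v_{t+1}]. For example, for (i, j) = (0, 1) we minimise over 4 possible intermediate vertex sequences; the minimum is 6, attained along the walk 0 → 1 → 0 → 1.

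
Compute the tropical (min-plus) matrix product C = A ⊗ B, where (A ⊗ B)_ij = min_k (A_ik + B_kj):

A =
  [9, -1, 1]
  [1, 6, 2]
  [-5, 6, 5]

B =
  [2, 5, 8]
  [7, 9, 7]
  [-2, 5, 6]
A ⊗ B =
  [-1, 6, 6]
  [0, 6, 8]
  [-3, 0, 3]

Apply the min-plus product entry-by-entry:
  C[0][0] = min over k of (A[0][0] + B[0][0] = 9 + 2 = 11, A[0][1] + B[1][0] = -1 + 7 = 6, A[0][2] + B[2][0] = 1 + -2 = -1) = -1 (attained at k = 2)
  C[0][1] = min over k of (A[0][0] + B[0][1] = 9 + 5 = 14, A[0][1] + B[1][1] = -1 + 9 = 8, A[0][2] + B[2][1] = 1 + 5 = 6) = 6 (attained at k = 2)
  C[0][2] = min over k of (A[0][0] + B[0][2] = 9 + 8 = 17, A[0][1] + B[1][2] = -1 + 7 = 6, A[0][2] + B[2][2] = 1 + 6 = 7) = 6 (attained at k = 1)
  C[1][0] = min over k of (A[1][0] + B[0][0] = 1 + 2 = 3, A[1][1] + B[1][0] = 6 + 7 = 13, A[1][2] + B[2][0] = 2 + -2 = 0) = 0 (attained at k = 2)
  C[1][1] = min over k of (A[1][0] + B[0][1] = 1 + 5 = 6, A[1][1] + B[1][1] = 6 + 9 = 15, A[1][2] + B[2][1] = 2 + 5 = 7) = 6 (attained at k = 0)
  C[1][2] = min over k of (A[1][0] + B[0][2] = 1 + 8 = 9, A[1][1] + B[1][2] = 6 + 7 = 13, A[1][2] + B[2][2] = 2 + 6 = 8) = 8 (attained at k = 2)
  C[2][0] = min over k of (A[2][0] + B[0][0] = -5 + 2 = -3, A[2][1] + B[1][0] = 6 + 7 = 13, A[2][2] + B[2][0] = 5 + -2 = 3) = -3 (attained at k = 0)
  C[2][1] = min over k of (A[2][0] + B[0][1] = -5 + 5 = 0, A[2][1] + B[1][1] = 6 + 9 = 15, A[2][2] + B[2][1] = 5 + 5 = 10) = 0 (attained at k = 0)
  C[2][2] = min over k of (A[2][0] + B[0][2] = -5 + 8 = 3, A[2][1] + B[1][2] = 6 + 7 = 13, A[2][2] + B[2][2] = 5 + 6 = 11) = 3 (attained at k = 0)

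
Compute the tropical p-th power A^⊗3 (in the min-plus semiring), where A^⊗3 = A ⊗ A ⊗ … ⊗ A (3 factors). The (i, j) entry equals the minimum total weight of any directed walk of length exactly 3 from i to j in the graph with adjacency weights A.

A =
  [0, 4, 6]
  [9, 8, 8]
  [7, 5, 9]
A^⊗3 =
  [0, 4, 6]
  [9, 13, 15]
  [7, 11, 13]

Each entry (A^⊗3)_ij equals the minimum over all length-3 walks i = v_0 → v_1 → … → v_3 = j of Σ_t A[v_t][v_{t+1}]. For example, for (i, j) = (0, 2) we minimise over 9 possible intermediate vertex sequences; the minimum is 6, attained along the walk 0 → 0 → 0 → 2.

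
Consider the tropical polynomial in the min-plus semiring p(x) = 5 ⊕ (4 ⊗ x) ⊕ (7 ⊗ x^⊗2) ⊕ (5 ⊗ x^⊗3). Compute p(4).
p(4) = 5

A tropical monomial a ⊗ x^⊗i evaluates to a + i · x. Evaluating each term at x = 4:
  Term 0 contributes 5 + 0 · 4 = 5
  Term 1 contributes 4 + 1 · 4 = 8
  Term 2 contributes 7 + 2 · 4 = 15
  Term 3 contributes 5 + 3 · 4 = 17
p(4) = ⊕ of these = min[5, 8, 15, 17] = 5.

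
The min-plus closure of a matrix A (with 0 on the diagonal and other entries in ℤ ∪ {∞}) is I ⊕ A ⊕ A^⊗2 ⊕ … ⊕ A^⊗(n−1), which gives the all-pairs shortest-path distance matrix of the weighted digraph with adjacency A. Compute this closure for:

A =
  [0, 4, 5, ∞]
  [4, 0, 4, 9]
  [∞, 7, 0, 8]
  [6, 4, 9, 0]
Closure =
  [0, 4, 5, 13]
  [4, 0, 4, 9]
  [11, 7, 0, 8]
  [6, 4, 8, 0]

This is the Floyd-Warshall all-pairs shortest-path computation. For each intermediate vertex k = 0, 1, …, 3, update dist[i][j] ← min(dist[i][j], dist[i][k] + dist[k][j]). The final matrix gives, for each (i, j), the minimum total weight of any directed path from i to j (possibly empty when i = j).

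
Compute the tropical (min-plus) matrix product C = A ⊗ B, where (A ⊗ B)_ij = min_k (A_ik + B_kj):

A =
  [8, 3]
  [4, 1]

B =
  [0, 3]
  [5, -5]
A ⊗ B =
  [8, -2]
  [4, -4]

Apply the min-plus product entry-by-entry:
  C[0][0] = min over k of (A[0][0] + B[0][0] = 8 + 0 = 8, A[0][1] + B[1][0] = 3 + 5 = 8) = 8 (attained at k = 0)
  C[0][1] = min over k of (A[0][0] + B[0][1] = 8 + 3 = 11, A[0][1] + B[1][1] = 3 + -5 = -2) = -2 (attained at k = 1)
  C[1][0] = min over k of (A[1][0] + B[0][0] = 4 + 0 = 4, A[1][1] + B[1][0] = 1 + 5 = 6) = 4 (attained at k = 0)
  C[1][1] = min over k of (A[1][0] + B[0][1] = 4 + 3 = 7, A[1][1] + B[1][1] = 1 + -5 = -4) = -4 (attained at k = 1)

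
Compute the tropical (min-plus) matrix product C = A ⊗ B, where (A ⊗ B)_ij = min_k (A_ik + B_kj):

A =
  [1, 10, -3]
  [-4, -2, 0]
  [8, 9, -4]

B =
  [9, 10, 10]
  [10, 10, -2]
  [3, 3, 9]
A ⊗ B =
  [0, 0, 6]
  [3, 3, -4]
  [-1, -1, 5]

Apply the min-plus product entry-by-entry:
  C[0][0] = min over k of (A[0][0] + B[0][0] = 1 + 9 = 10, A[0][1] + B[1][0] = 10 + 10 = 20, A[0][2] + B[2][0] = -3 + 3 = 0) = 0 (attained at k = 2)
  C[0][1] = min over k of (A[0][0] + B[0][1] = 1 + 10 = 11, A[0][1] + B[1][1] = 10 + 10 = 20, A[0][2] + B[2][1] = -3 + 3 = 0) = 0 (attained at k = 2)
  C[0][2] = min over k of (A[0][0] + B[0][2] = 1 + 10 = 11, A[0][1] + B[1][2] = 10 + -2 = 8, A[0][2] + B[2][2] = -3 + 9 = 6) = 6 (attained at k = 2)
  C[1][0] = min over k of (A[1][0] + B[0][0] = -4 + 9 = 5, A[1][1] + B[1][0] = -2 + 10 = 8, A[1][2] + B[2][0] = 0 + 3 = 3) = 3 (attained at k = 2)
  C[1][1] = min over k of (A[1][0] + B[0][1] = -4 + 10 = 6, A[1][1] + B[1][1] = -2 + 10 = 8, A[1][2] + B[2][1] = 0 + 3 = 3) = 3 (attained at k = 2)
  C[1][2] = min over k of (A[1][0] + B[0][2] = -4 + 10 = 6, A[1][1] + B[1][2] = -2 + -2 = -4, A[1][2] + B[2][2] = 0 + 9 = 9) = -4 (attained at k = 1)
  C[2][0] = min over k of (A[2][0] + B[0][0] = 8 + 9 = 17, A[2][1] + B[1][0] = 9 + 10 = 19, A[2][2] + B[2][0] = -4 + 3 = -1) = -1 (attained at k = 2)
  C[2][1] = min over k of (A[2][0] + B[0][1] = 8 + 10 = 18, A[2][1] + B[1][1] = 9 + 10 = 19, A[2][2] + B[2][1] = -4 + 3 = -1) = -1 (attained at k = 2)
  C[2][2] = min over k of (A[2][0] + B[0][2] = 8 + 10 = 18, A[2][1] + B[1][2] = 9 + -2 = 7, A[2][2] + B[2][2] = -4 + 9 = 5) = 5 (attained at k = 2)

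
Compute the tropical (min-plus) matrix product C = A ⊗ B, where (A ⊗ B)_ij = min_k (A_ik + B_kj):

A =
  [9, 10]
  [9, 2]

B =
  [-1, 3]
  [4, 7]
A ⊗ B =
  [8, 12]
  [6, 9]

Apply the min-plus product entry-by-entry:
  C[0][0] = min over k of (A[0][0] + B[0][0] = 9 + -1 = 8, A[0][1] + B[1][0] = 10 + 4 = 14) = 8 (attained at k = 0)
  C[0][1] = min over k of (A[0][0] + B[0][1] = 9 + 3 = 12, A[0][1] + B[1][1] = 10 + 7 = 17) = 12 (attained at k = 0)
  C[1][0] = min over k of (A[1][0] + B[0][0] = 9 + -1 = 8, A[1][1] + B[1][0] = 2 + 4 = 6) = 6 (attained at k = 1)
  C[1][1] = min over k of (A[1][0] + B[0][1] = 9 + 3 = 12, A[1][1] + B[1][1] = 2 + 7 = 9) = 9 (attained at k = 1)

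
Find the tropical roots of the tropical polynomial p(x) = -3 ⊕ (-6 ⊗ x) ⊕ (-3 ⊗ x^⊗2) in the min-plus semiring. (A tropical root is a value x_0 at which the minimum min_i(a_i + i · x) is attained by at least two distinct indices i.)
Roots: {-3, 3}

Each tropical root is a break point of the lower envelope of the lines y = a_i + i · x (there are 3 lines, with slopes 0, 1, ..., 2). Only the lines that attain the minimum somewhere contribute to roots; other lines are dominated. Here the surviving (envelope) indices are i = 2, i = 1, i = 0.
Intersections between consecutive envelope lines give the roots: for adjacent envelope indices i < j the intersection is x = (a_i − a_j) / (j − i). Reading off the sorted break points: {-3, 3}.
Verification: at each break x_0, at least two indices attain the minimum of min_i(a_i + i · x_0).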